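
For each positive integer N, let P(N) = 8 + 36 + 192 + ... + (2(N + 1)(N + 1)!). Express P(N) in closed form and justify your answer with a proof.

P(N) = 2(N + 2)! - 4

We claim P(N) = 2(N + 2)! - 4 for all N ≥ 1.
Base step (N = 1): P(1) = 8, and the closed form gives 8. They agree.
Inductive step: suppose the statement holds for some r ≥ 1, so P(r) = 2(r + 2)! - 4.
Then P(r+1) = P(r) + (2(r + 2)(r + 2)!) = (2(r + 2)! - 4) + (2(r + 2)(r + 2)!).
Simplifying, P(r+1) = 2((r+1) + 2)! - 4,
which is the closed form with N = r+1.
This completes the induction.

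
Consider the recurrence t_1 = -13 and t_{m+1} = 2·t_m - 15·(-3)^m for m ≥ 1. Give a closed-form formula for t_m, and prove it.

t_m = -(-3)^(m + 1) - 2^(m + 1)

Computing the first terms: t_1 = -13, t_2 = 19, t_3 = -97. This suggests t_m = -(-3)^(m + 1) - 2^(m + 1).
Base case (m = 1): the formula gives -13 = -13 = t_1.
Inductive step: assume the claim holds for m = p, so t_p = -(-3)^(p + 1) - 2^(p + 1).
Then t_{p+1} = 2·t_p - 15·(-3)^p = 2·(-(-3)^(p + 1) - 2^(p + 1)) - 15·(-3)^p = -(-3)^(p + 2) - 2^(p + 2) = -(-3)^((p+1) + 1) - 2^((p+1) + 1),
which is the claimed formula at m = p+1.
Hence, by induction on m, the claim holds for every m ≥ 1.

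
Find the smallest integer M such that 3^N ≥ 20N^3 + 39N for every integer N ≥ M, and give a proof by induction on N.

At N = 8: 6561 < 10552, so the inequality fails and M ≥ 9. We prove 3^N ≥ 20N^3 + 39N for all N ≥ 9.
Base case (N = 9): 3^N = 19683 and 20N^3 + 39N = 14931, so 19683 ≥ 14931.
Suppose the result is true for N = p, so 3^p ≥ 20p^3 + 39p.
Then 3^(p + 1) = 3·(3^p) ≥ 3·(20p^3 + 39p).
Also, for p ≥ 9 we have 3·(20p^3 + 39p) ≥ 20(p+1)^3 + 39(p+1), since 3·(20p^3 + 39p) − (20(p+1)^3 + 39(p+1)) = 40p^3 - 60p^2 + 18p - 59, which is nonnegative for all p ≥ 9.
Combining, 3^(p + 1) ≥ 20(p+1)^3 + 39(p+1).
Hence, by induction on N, the claim holds for every N ≥ 9.
Hence the smallest such M is 9.

M = 9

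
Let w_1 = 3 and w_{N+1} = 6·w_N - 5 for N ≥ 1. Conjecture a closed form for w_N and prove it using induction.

Computing the first terms: w_1 = 3, w_2 = 13, w_3 = 73. This suggests w_N = 2·6^(N - 1) + 1.
Base case (N = 1): the formula gives 3 = 3 = w_1.
Inductive step: suppose the statement holds for some k ≥ 1, so w_k = 2·6^(k - 1) + 1.
Then w_{k+1} = 6·w_k - 5 = 6·(2·6^(k - 1) + 1) - 5 = 2·6^k + 1 = 2·6^((k+1) - 1) + 1,
which is the claimed formula at N = k+1.
By the principle of mathematical induction, the result holds for all N ≥ 1.

w_N = 2·6^(N - 1) + 1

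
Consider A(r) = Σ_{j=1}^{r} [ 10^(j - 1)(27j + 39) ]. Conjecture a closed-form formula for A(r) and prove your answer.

A(r) = 10^r(3r + 4) - 4

We claim A(r) = 10^r(3r + 4) - 4 for all r ≥ 1.
When r = 1: A(1) = 66, and the closed form gives 66. They agree.
Inductive step: suppose the statement holds for some j ≥ 1, so A(j) = 10^j(3j + 4) - 4.
Then A(j+1) = A(j) + (10^j(27j + 66)) = (10^j(3j + 4) - 4) + (10^j(27j + 66)).
Simplifying, A(j+1) = 30·10^j·j + 70·10^j - 4 = 10^(j+1)(3(j+1) + 4) - 4,
which is the closed form with r = j+1.
By induction, the statement is established for all r ≥ 1.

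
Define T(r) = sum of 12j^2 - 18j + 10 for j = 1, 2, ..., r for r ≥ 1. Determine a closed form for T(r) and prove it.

T(r) = r(4r^2 - 3r + 3)

We claim T(r) = r(4r^2 - 3r + 3) for all r ≥ 1.
Base step (r = 1): T(1) = 4, and the closed form gives 4. They agree.
Suppose the result is true for r = j, so T(j) = j(4j^2 - 3j + 3).
Then T(j+1) = T(j) + (12j^2 + 6j + 4) = (j(4j^2 - 3j + 3)) + (12j^2 + 6j + 4).
Simplifying, T(j+1) = (j + 1)(4j^2 + 5j + 4) = (j+1)(4(j+1)^2 - 3(j+1) + 3),
which is the closed form with r = j+1.
This completes the induction.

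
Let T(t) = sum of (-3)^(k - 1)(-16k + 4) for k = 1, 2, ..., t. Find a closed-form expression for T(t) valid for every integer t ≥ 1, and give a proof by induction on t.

We claim T(t) = 4(-3)^t·t for all t ≥ 1.
For the base case t = 1: T(1) = -12, and the closed form gives -12. They agree.
Suppose the result is true for t = k, so T(k) = 4(-3)^k·k.
Then T(k+1) = T(k) + ((-3)^k(-16k - 12)) = (4(-3)^k·k) + ((-3)^k(-16k - 12)).
Simplifying, T(k+1) = (-3)^(k + 1)(4k + 4) = 4(-3)^(k+1)·(k+1),
which is the closed form with t = k+1.
By induction, the statement is established for all t ≥ 1.

T(t) = 4(-3)^t·t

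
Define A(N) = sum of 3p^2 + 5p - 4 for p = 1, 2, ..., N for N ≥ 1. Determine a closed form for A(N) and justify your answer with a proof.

We claim A(N) = N(N^2 + 4N - 1) for all N ≥ 1.
For the base case N = 1: A(1) = 4, and the closed form gives 4. They agree.
Suppose the result is true for N = p, so A(p) = p(p^2 + 4p - 1).
Then A(p+1) = A(p) + (3p^2 + 11p + 4) = (p(p^2 + 4p - 1)) + (3p^2 + 11p + 4).
Simplifying, A(p+1) = (p + 1)(p^2 + 6p + 4) = (p+1)((p+1)^2 + 4(p+1) - 1),
which is the closed form with N = p+1.
By the principle of mathematical induction, the result holds for all N ≥ 1.

A(N) = N(N^2 + 4N - 1)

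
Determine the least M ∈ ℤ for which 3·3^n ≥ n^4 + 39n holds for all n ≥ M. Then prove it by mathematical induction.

M = 6

At n = 5: 729 < 820, so the inequality fails and M ≥ 6. We prove 3·3^n ≥ n^4 + 39n for all n ≥ 6.
Base step (n = 6): 3·3^n = 2187 and n^4 + 39n = 1530, so 2187 ≥ 1530.
Inductive step: assume the claim holds for n = r, so 3·3^r ≥ r^4 + 39r.
Then 3·3^(r + 1) = 3·(3·3^r) ≥ 3·(r^4 + 39r).
Also, for r ≥ 6 we have 3·(r^4 + 39r) ≥ (r+1)^4 + 39(r+1), since 3·(r^4 + 39r) − ((r+1)^4 + 39(r+1)) = 2r^4 - 4r^3 - 6r^2 + 74r - 40, which is nonnegative for all r ≥ 6.
Combining, 3·3^(r + 1) ≥ (r+1)^4 + 39(r+1).
By induction, the statement is established for all n ≥ 6.
Hence the smallest such M is 6.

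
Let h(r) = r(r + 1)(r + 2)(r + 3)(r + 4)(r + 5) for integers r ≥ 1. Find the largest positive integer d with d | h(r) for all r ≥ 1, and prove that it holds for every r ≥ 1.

d = 720

Computing the first values: h(1) = 720 and h(2) = 5040; gcd(720, 5040) = 720, so d ≤ 720.
We prove 720 | r(r + 1)(r + 2)(r + 3)(r + 4)(r + 5) for all r ≥ 1 by induction on r.
For the base case r = 1: h(1) = 720 = 720·(1), so 720 | h(1).
For the inductive step, assume it holds for an arbitrary j ≥ 1, i.e. 720 | h(j). Then
h(j+1) − h(j) = (j+1)·(j+2)·(j+3)·(j+4)·(j+5)·(j+6) − j·(j+1)·(j+2)·(j+3)·(j+4)·(j+5) = (j+1)·(j+2)·(j+3)·(j+4)·(j+5)·[(j+6) − j] = 6·(j+1)·(j+2)·(j+3)·(j+4)·(j+5). The product of 5 consecutive integers is divisible by (5)! = 120, so h(j+1) − h(j) is divisible by 6·120 = 720. By the inductive hypothesis 720 | h(j), hence 720 | h(j+1).
This completes the induction.
Therefore the largest such d is 720.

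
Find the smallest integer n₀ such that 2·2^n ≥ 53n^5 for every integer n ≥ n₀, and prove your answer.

n₀ = 30

At n = 29: 1073741824 < 1087090897, so the inequality fails and n₀ ≥ 30. We prove 2·2^n ≥ 53n^5 for all n ≥ 30.
Base case (n = 30): 2·2^n = 2147483648 and 53n^5 = 1287900000, so 2147483648 ≥ 1287900000.
For the inductive step, assume it holds for an arbitrary i ≥ 30, so 2·2^i ≥ 53i^5.
Then 2·2^(i + 1) = 2·(2·2^i) ≥ 2·(53i^5).
Also, for i ≥ 30 we have 2·(53i^5) ≥ 53(i+1)^5, since 2 ≥ (1 + 1/i)^5 for all i ≥ 30.
Combining, 2·2^(i + 1) ≥ 53(i+1)^5.
Hence, by induction on n, the claim holds for every n ≥ 30.
Hence the smallest such n₀ is 30.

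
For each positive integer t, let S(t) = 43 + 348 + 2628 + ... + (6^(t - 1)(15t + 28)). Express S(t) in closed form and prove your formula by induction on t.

We claim S(t) = 6^t(3t + 5) - 5 for all t ≥ 1.
Base case (t = 1): S(1) = 43, and the closed form gives 43. They agree.
Suppose the result is true for t = k, so S(k) = 6^k(3k + 5) - 5.
Then S(k+1) = S(k) + (6^k(15k + 43)) = (6^k(3k + 5) - 5) + (6^k(15k + 43)).
Simplifying, S(k+1) = 18·6^k·k + 48·6^k - 5 = 6^(k+1)(3(k+1) + 5) - 5,
which is the closed form with t = k+1.
This completes the induction.

S(t) = 6^t(3t + 5) - 5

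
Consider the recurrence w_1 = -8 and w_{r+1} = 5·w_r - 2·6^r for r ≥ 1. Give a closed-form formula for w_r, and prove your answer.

Computing the first terms: w_1 = -8, w_2 = -52, w_3 = -332. This suggests w_r = 4·5^(r - 1) - 2·6^r.
For the base case r = 1: the formula gives -8 = -8 = w_1.
Suppose the result is true for r = k, so w_k = 4·5^(k - 1) - 2·6^k.
Then w_{k+1} = 5·w_k - 2·6^k = 5·(4·5^(k - 1) - 2·6^k) - 2·6^k = 4·5^k - 2·6^(k + 1) = 4·5^((k+1) - 1) - 2·6^(k+1),
which is the claimed formula at r = k+1.
By induction, the statement is established for all r ≥ 1.

w_r = 4·5^(r - 1) - 2·6^r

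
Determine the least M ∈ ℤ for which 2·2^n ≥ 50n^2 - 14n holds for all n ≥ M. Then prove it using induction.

M = 12

At n = 11: 4096 < 5896, so the inequality fails and M ≥ 12. We prove 2·2^n ≥ 50n^2 - 14n for all n ≥ 12.
When n = 12: 2·2^n = 8192 and 50n^2 - 14n = 7032, so 8192 ≥ 7032.
Inductive step: assume the claim holds for n = r, so 2·2^r ≥ 50r^2 - 14r.
Then 2·2^(r + 1) = 2·(2·2^r) ≥ 2·(50r^2 - 14r).
Also, for r ≥ 12 we have 2·(50r^2 - 14r) ≥ 50(r+1)^2 - 14(r+1), since 2·(50r^2 - 14r) − (50(r+1)^2 - 14(r+1)) = 50r^2 - 114r - 36, which is nonnegative for all r ≥ 12.
Combining, 2·2^(r + 1) ≥ 50(r+1)^2 - 14(r+1).
Hence, by induction on n, the claim holds for every n ≥ 12.
Hence the smallest such M is 12.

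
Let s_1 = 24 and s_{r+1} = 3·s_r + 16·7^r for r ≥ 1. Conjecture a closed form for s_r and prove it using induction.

s_r = -4·3^(r - 1) + 4·7^r

Computing the first terms: s_1 = 24, s_2 = 184, s_3 = 1336. This suggests s_r = -4·3^(r - 1) + 4·7^r.
When r = 1: the formula gives 24 = 24 = s_1.
For the inductive step, assume it holds for an arbitrary k ≥ 1, so s_k = -4·3^(k - 1) + 4·7^k.
Then s_{k+1} = 3·s_k + 16·7^k = 3·(-4·3^(k - 1) + 4·7^k) + 16·7^k = -4·3^k + 4·7^(k + 1) = -4·3^((k+1) - 1) + 4·7^(k+1),
which is the claimed formula at r = k+1.
By induction, the statement is established for all r ≥ 1.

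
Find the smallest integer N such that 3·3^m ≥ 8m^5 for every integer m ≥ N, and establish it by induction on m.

At m = 12: 1594323 < 1990656, so the inequality fails and N ≥ 13. We prove 3·3^m ≥ 8m^5 for all m ≥ 13.
Base case (m = 13): 3·3^m = 4782969 and 8m^5 = 2970344, so 4782969 ≥ 2970344.
For the inductive step, assume it holds for an arbitrary p ≥ 13, so 3·3^p ≥ 8p^5.
Then 3·3^(p + 1) = 3·(3·3^p) ≥ 3·(8p^5).
Also, for p ≥ 13 we have 3·(8p^5) ≥ 8(p+1)^5, since 3 ≥ (1 + 1/p)^5 for all p ≥ 13.
Combining, 3·3^(p + 1) ≥ 8(p+1)^5.
By induction, the statement is established for all m ≥ 13.
Hence the smallest such N is 13.

N = 13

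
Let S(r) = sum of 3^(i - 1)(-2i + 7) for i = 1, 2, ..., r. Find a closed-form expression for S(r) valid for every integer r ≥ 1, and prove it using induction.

S(r) = 3^r(-r + 4) - 4

We claim S(r) = 3^r(-r + 4) - 4 for all r ≥ 1.
When r = 1: S(1) = 5, and the closed form gives 5. They agree.
Inductive step: suppose the statement holds for some i ≥ 1, so S(i) = 3^i(-i + 4) - 4.
Then S(i+1) = S(i) + (3^i(-2i + 5)) = (3^i(-i + 4) - 4) + (3^i(-2i + 5)).
Simplifying, S(i+1) = -3^(i + 1)i + 3^(i + 2) - 4 = 3^(i+1)(-(i+1) + 4) - 4,
which is the closed form with r = i+1.
Hence, by induction on r, the claim holds for every r ≥ 1.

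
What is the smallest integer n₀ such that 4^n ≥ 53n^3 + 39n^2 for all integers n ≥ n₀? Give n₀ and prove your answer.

n₀ = 8

At n = 7: 16384 < 20090, so the inequality fails and n₀ ≥ 8. We prove 4^n ≥ 53n^3 + 39n^2 for all n ≥ 8.
When n = 8: 4^n = 65536 and 53n^3 + 39n^2 = 29632, so 65536 ≥ 29632.
Suppose the result is true for n = k, so 4^k ≥ 53k^3 + 39k^2.
Then 4^(k + 1) = 4·(4^k) ≥ 4·(53k^3 + 39k^2).
Also, for k ≥ 8 we have 4·(53k^3 + 39k^2) ≥ 53(k+1)^3 + 39(k+1)^2, since 4·(53k^3 + 39k^2) − (53(k+1)^3 + 39(k+1)^2) = 159k^3 - 42k^2 - 237k - 92, which is nonnegative for all k ≥ 8.
Combining, 4^(k + 1) ≥ 53(k+1)^3 + 39(k+1)^2.
By induction, the statement is established for all n ≥ 8.
Hence the smallest such n₀ is 8.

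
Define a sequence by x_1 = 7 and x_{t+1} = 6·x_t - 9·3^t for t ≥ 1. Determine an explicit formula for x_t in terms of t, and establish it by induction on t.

x_t = 3^(t + 1) - 2·6^(t - 1)

Computing the first terms: x_1 = 7, x_2 = 15, x_3 = 9. This suggests x_t = 3^(t + 1) - 2·6^(t - 1).
Base step (t = 1): the formula gives 7 = 7 = x_1.
Inductive step: assume the claim holds for t = k, so x_k = 3^(k + 1) - 2·6^(k - 1).
Then x_{k+1} = 6·x_k - 9·3^k = 6·(3^(k + 1) - 2·6^(k - 1)) - 9·3^k = 3^(k + 2) - 2·6^k = 3^((k+1) + 1) - 2·6^((k+1) - 1),
which is the claimed formula at t = k+1.
By induction, the statement is established for all t ≥ 1.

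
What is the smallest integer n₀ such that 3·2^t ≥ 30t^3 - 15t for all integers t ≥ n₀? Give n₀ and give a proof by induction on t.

n₀ = 16

At t = 15: 98304 < 101025, so the inequality fails and n₀ ≥ 16. We prove 3·2^t ≥ 30t^3 - 15t for all t ≥ 16.
When t = 16: 3·2^t = 196608 and 30t^3 - 15t = 122640, so 196608 ≥ 122640.
Inductive step: suppose the statement holds for some i ≥ 16, so 3·2^i ≥ 30i^3 - 15i.
Then 3·2^(i + 1) = 2·(3·2^i) ≥ 2·(30i^3 - 15i).
Also, for i ≥ 16 we have 2·(30i^3 - 15i) ≥ 30(i+1)^3 - 15(i+1), since 2·(30i^3 - 15i) − (30(i+1)^3 - 15(i+1)) = 30i^3 - 90i^2 - 105i - 15, which is nonnegative for all i ≥ 16.
Combining, 3·2^(i + 1) ≥ 30(i+1)^3 - 15(i+1).
Hence, by induction on t, the claim holds for every t ≥ 16.
Hence the smallest such n₀ is 16.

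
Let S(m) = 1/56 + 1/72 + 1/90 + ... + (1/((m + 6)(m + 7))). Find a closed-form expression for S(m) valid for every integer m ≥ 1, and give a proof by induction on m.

We claim S(m) = m/(7(m + 7)) for all m ≥ 1.
Base case (m = 1): S(1) = 1/56, and the closed form gives 1/56. They agree.
Suppose the result is true for m = p, so S(p) = p/(7(p + 7)).
Then S(p+1) = S(p) + (1/((p + 7)(p + 8))) = (p/(7(p + 7))) + (1/((p + 7)(p + 8))).
Simplifying, S(p+1) = (p + 1)/(7(p + 8)) = (p+1)/(7((p+1) + 7)),
which is the closed form with m = p+1.
By induction, the statement is established for all m ≥ 1.

S(m) = m/(7(m + 7))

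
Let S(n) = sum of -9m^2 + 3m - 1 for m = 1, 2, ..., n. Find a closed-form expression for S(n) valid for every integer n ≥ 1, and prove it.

We claim S(n) = -n(3n^2 + 3n + 1) for all n ≥ 1.
For the base case n = 1: S(1) = -7, and the closed form gives -7. They agree.
Suppose the result is true for n = m, so S(m) = m(-3m^2 - 3m - 1).
Then S(m+1) = S(m) + (3m - 9(m + 1)^2 + 2) = (m(-3m^2 - 3m - 1)) + (3m - 9(m + 1)^2 + 2).
Simplifying, S(m+1) = -(m + 1)(3m^2 + 9m + 7) = -(m+1)(3(m+1)^2 + 3(m+1) + 1),
which is the closed form with n = m+1.
This completes the induction.

S(n) = -n(3n^2 + 3n + 1)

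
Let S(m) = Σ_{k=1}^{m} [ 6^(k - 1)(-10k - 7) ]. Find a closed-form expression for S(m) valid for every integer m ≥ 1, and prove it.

S(m) = -6^m(2m + 1) + 1

We claim S(m) = -6^m(2m + 1) + 1 for all m ≥ 1.
For the base case m = 1: S(1) = -17, and the closed form gives -17. They agree.
Suppose the result is true for m = k, so S(k) = -6^k(2k + 1) + 1.
Then S(k+1) = S(k) + (6^k(-10k - 17)) = (-6^k(2k + 1) + 1) + (6^k(-10k - 17)).
Simplifying, S(k+1) = -12·6^k·k - 18·6^k + 1 = -6^(k+1)(2(k+1) + 1) + 1,
which is the closed form with m = k+1.
By induction, the statement is established for all m ≥ 1.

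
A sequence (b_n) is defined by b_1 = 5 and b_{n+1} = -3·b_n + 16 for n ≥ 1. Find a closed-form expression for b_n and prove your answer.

Computing the first terms: b_1 = 5, b_2 = 1, b_3 = 13. This suggests b_n = (-3)^(n - 1) + 4.
For the base case n = 1: the formula gives 5 = 5 = b_1.
Inductive step: assume the claim holds for n = r, so b_r = (-3)^(r - 1) + 4.
Then b_{r+1} = -3·b_r + 16 = -3·((-3)^(r - 1) + 4) + 16 = (-3)^r + 4 = (-3)^((r+1) - 1) + 4,
which is the claimed formula at n = r+1.
By induction, the statement is established for all n ≥ 1.

b_n = (-3)^(n - 1) + 4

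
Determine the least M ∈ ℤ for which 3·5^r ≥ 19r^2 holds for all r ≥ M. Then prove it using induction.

At r = 2: 75 < 76, so the inequality fails and M ≥ 3. We prove 3·5^r ≥ 19r^2 for all r ≥ 3.
When r = 3: 3·5^r = 375 and 19r^2 = 171, so 375 ≥ 171.
Inductive step: assume the claim holds for r = i, so 3·5^i ≥ 19i^2.
Then 3·5^(i + 1) = 5·(3·5^i) ≥ 5·(19i^2).
Also, for i ≥ 3 we have 5·(19i^2) ≥ 19(i+1)^2, since 5 ≥ (1 + 1/i)^2 for all i ≥ 3.
Combining, 3·5^(i + 1) ≥ 19(i+1)^2.
By induction, the statement is established for all r ≥ 3.
Hence the smallest such M is 3.

M = 3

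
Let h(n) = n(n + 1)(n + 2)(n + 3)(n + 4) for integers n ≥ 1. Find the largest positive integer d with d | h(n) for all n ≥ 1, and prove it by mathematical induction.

d = 120

Computing the first values: h(1) = 120 and h(2) = 720; gcd(120, 720) = 120, so d ≤ 120.
We prove 120 | n(n + 1)(n + 2)(n + 3)(n + 4) for all n ≥ 1 by induction on n.
When n = 1: h(1) = 120 = 120·(1), so 120 | h(1).
Inductive step: assume the claim holds for n = j, i.e. 120 | h(j). Then
h(j+1) − h(j) = (j+1)·(j+2)·(j+3)·(j+4)·(j+5) − j·(j+1)·(j+2)·(j+3)·(j+4) = (j+1)·(j+2)·(j+3)·(j+4)·[(j+5) − j] = 5·(j+1)·(j+2)·(j+3)·(j+4). The product of 4 consecutive integers is divisible by (4)! = 24, so h(j+1) − h(j) is divisible by 5·24 = 120. By the inductive hypothesis 120 | h(j), hence 120 | h(j+1).
Hence, by induction on n, the claim holds for every n ≥ 1.
Therefore the largest such d is 120.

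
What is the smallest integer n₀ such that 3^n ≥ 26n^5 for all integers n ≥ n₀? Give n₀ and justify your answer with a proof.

At n = 15: 14348907 < 19743750, so the inequality fails and n₀ ≥ 16. We prove 3^n ≥ 26n^5 for all n ≥ 16.
For the base case n = 16: 3^n = 43046721 and 26n^5 = 27262976, so 43046721 ≥ 27262976.
Inductive step: suppose the statement holds for some j ≥ 16, so 3^j ≥ 26j^5.
Then 3^(j + 1) = 3·(3^j) ≥ 3·(26j^5).
Also, for j ≥ 16 we have 3·(26j^5) ≥ 26(j+1)^5, since 3 ≥ (1 + 1/j)^5 for all j ≥ 16.
Combining, 3^(j + 1) ≥ 26(j+1)^5.
This completes the induction.
Hence the smallest such n₀ is 16.

n₀ = 16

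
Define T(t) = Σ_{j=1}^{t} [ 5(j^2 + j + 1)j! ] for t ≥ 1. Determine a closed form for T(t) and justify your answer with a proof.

We claim T(t) = (5t + 5)(t + 1)! - 5 for all t ≥ 1.
Base case (t = 1): T(1) = 15, and the closed form gives 15. They agree.
For the inductive step, assume it holds for an arbitrary j ≥ 1, so T(j) = (5j + 5)(j + 1)! - 5.
Then T(j+1) = T(j) + (5(j^2 + 3j + 3)(j + 1)!) = ((5j + 5)(j + 1)! - 5) + (5(j^2 + 3j + 3)(j + 1)!).
Simplifying, T(j+1) = (5(j+1) + 5)((j+1) + 1)! - 5,
which is the closed form with t = j+1.
By induction, the statement is established for all t ≥ 1.

T(t) = (5t + 5)(t + 1)! - 5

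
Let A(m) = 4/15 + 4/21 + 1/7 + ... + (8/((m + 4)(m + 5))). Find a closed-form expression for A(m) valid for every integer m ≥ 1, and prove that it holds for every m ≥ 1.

A(m) = 8m/(5(m + 5))

We claim A(m) = 8m/(5(m + 5)) for all m ≥ 1.
When m = 1: A(1) = 4/15, and the closed form gives 4/15. They agree.
Inductive step: assume the claim holds for m = i, so A(i) = 8i/(5(i + 5)).
Then A(i+1) = A(i) + (8/((i + 5)(i + 6))) = (8i/(5(i + 5))) + (8/((i + 5)(i + 6))).
Simplifying, A(i+1) = 8(i + 1)/(5(i + 6)) = 8(i+1)/(5((i+1) + 5)),
which is the closed form with m = i+1.
By the principle of mathematical induction, the result holds for all m ≥ 1.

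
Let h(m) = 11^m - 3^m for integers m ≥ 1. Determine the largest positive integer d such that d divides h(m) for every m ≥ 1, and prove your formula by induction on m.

Computing the first values: h(1) = 8 and h(2) = 112; gcd(8, 112) = 8, so d ≤ 8.
We prove 8 | 11^m - 3^m for all m ≥ 1 by induction on m.
Base case (m = 1): h(1) = 8 = 8·(1), so 8 | h(1).
For the inductive step, assume it holds for an arbitrary k ≥ 1, i.e. 8 | h(k). Then
11^{k+1} − 3^{k+1} = 11·11^k − 3·3^k = 11·(11^k − 3^k) + (8)·3^k. The first term is divisible by 8 by the inductive hypothesis, and the second term (8)·3^k is divisible by 8 since 8 | 8. Hence 8 | h(k+1).
By the principle of mathematical induction, the result holds for all m ≥ 1.
Therefore the largest such d is 8.

d = 8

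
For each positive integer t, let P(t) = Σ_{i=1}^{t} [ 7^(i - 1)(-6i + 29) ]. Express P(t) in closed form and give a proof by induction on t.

We claim P(t) = 7^t(-t + 5) - 5 for all t ≥ 1.
For the base case t = 1: P(1) = 23, and the closed form gives 23. They agree.
Suppose the result is true for t = i, so P(i) = 7^i(-i + 5) - 5.
Then P(i+1) = P(i) + (7^i(-6i + 23)) = (7^i(-i + 5) - 5) + (7^i(-6i + 23)).
Simplifying, P(i+1) = -7·7^i·i + 28·7^i - 5 = 7^(i+1)(-(i+1) + 5) - 5,
which is the closed form with t = i+1.
By the principle of mathematical induction, the result holds for all t ≥ 1.

P(t) = 7^t(-t + 5) - 5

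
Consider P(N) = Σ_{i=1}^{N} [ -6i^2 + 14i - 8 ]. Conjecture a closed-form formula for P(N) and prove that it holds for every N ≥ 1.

We claim P(N) = -2N(N - 1)^2 for all N ≥ 1.
When N = 1: P(1) = 0, and the closed form gives 0. They agree.
For the inductive step, assume it holds for an arbitrary i ≥ 1, so P(i) = 2i(-i^2 + 2i - 1).
Then P(i+1) = P(i) + (2i(-3i + 1)) = (2i(-i^2 + 2i - 1)) + (2i(-3i + 1)).
Simplifying, P(i+1) = -2i^2·(i + 1) = -2(i+1)((i+1) - 1)^2,
which is the closed form with N = i+1.
By induction, the statement is established for all N ≥ 1.

P(N) = -2N(N - 1)^2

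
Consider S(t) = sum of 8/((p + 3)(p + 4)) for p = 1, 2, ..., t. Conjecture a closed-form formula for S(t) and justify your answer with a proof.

S(t) = 2t/(t + 4)

We claim S(t) = 2t/(t + 4) for all t ≥ 1.
Base case (t = 1): S(1) = 2/5, and the closed form gives 2/5. They agree.
For the inductive step, assume it holds for an arbitrary p ≥ 1, so S(p) = 2p/(p + 4).
Then S(p+1) = S(p) + (8/((p + 4)(p + 5))) = (2p/(p + 4)) + (8/((p + 4)(p + 5))).
Simplifying, S(p+1) = 2(p + 1)/(p + 5) = 2(p+1)/((p+1) + 4),
which is the closed form with t = p+1.
By the principle of mathematical induction, the result holds for all t ≥ 1.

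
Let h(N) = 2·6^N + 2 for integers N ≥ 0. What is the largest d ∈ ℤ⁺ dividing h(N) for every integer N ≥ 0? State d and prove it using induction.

d = 2

Computing the first values: h(0) = 4 and h(1) = 14; gcd(4, 14) = 2, so d ≤ 2.
We prove 2 | 2·6^N + 2 for all N ≥ 0 by induction on N.
For the base case N = 0: h(0) = 4 = 2·(2), so 2 | h(0).
Inductive step: suppose the statement holds for some k ≥ 0, i.e. 2 | h(k). Then
h(k+1) = 2·6^(k+1) + 2 = 6·(2·6^k + 2) - 10 = 6·h(k) - 10. The first term is divisible by 2 by the inductive hypothesis, and -10 is divisible by 2. Hence 2 | h(k+1).
By the principle of mathematical induction, the result holds for all N ≥ 0.
Therefore the largest such d is 2.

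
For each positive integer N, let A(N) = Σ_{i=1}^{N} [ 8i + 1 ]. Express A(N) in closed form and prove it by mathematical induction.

A(N) = N(4N + 5)

We claim A(N) = N(4N + 5) for all N ≥ 1.
For the base case N = 1: A(1) = 9, and the closed form gives 9. They agree.
Suppose the result is true for N = i, so A(i) = i(4i + 5).
Then A(i+1) = A(i) + (8i + 9) = (i(4i + 5)) + (8i + 9).
Simplifying, A(i+1) = (i + 1)(4i + 9) = (i+1)(4(i+1) + 5),
which is the closed form with N = i+1.
By the principle of mathematical induction, the result holds for all N ≥ 1.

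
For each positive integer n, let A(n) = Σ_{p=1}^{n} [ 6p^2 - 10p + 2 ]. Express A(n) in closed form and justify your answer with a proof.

We claim A(n) = 2n(n^2 - n - 1) for all n ≥ 1.
When n = 1: A(1) = -2, and the closed form gives -2. They agree.
Inductive step: assume the claim holds for n = p, so A(p) = 2p(p^2 - p - 1).
Then A(p+1) = A(p) + (6p^2 + 2p - 2) = (2p(p^2 - p - 1)) + (6p^2 + 2p - 2).
Simplifying, A(p+1) = 2(p + 1)(p^2 + p - 1) = 2(p+1)((p+1)^2 - (p+1) - 1),
which is the closed form with n = p+1.
This completes the induction.

A(n) = 2n(n^2 - n - 1)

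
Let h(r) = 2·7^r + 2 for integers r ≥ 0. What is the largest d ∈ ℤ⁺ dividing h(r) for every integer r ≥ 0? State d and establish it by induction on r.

d = 4

Computing the first values: h(0) = 4 and h(1) = 16; gcd(4, 16) = 4, so d ≤ 4.
We prove 4 | 2·7^r + 2 for all r ≥ 0 by induction on r.
When r = 0: h(0) = 4 = 4·(1), so 4 | h(0).
Inductive step: assume the claim holds for r = p, i.e. 4 | h(p). Then
h(p+1) = 2·7^(p+1) + 2 = 7·(2·7^p + 2) - 12 = 7·h(p) - 12. The first term is divisible by 4 by the inductive hypothesis, and -12 is divisible by 4. Hence 4 | h(p+1).
By the principle of mathematical induction, the result holds for all r ≥ 0.
Therefore the largest such d is 4.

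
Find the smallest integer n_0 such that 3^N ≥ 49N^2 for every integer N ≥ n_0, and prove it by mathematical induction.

n_0 = 8

At N = 7: 2187 < 2401, so the inequality fails and n_0 ≥ 8. We prove 3^N ≥ 49N^2 for all N ≥ 8.
For the base case N = 8: 3^N = 6561 and 49N^2 = 3136, so 6561 ≥ 3136.
For the inductive step, assume it holds for an arbitrary i ≥ 8, so 3^i ≥ 49i^2.
Then 3^(i + 1) = 3·(3^i) ≥ 3·(49i^2).
Also, for i ≥ 8 we have 3·(49i^2) ≥ 49(i+1)^2, since 3 ≥ (1 + 1/i)^2 for all i ≥ 8.
Combining, 3^(i + 1) ≥ 49(i+1)^2.
By the principle of mathematical induction, the result holds for all N ≥ 8.
Hence the smallest such n_0 is 8.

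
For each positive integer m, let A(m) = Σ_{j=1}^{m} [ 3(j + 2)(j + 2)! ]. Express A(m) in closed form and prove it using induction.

We claim A(m) = 3(m + 3)! - 18 for all m ≥ 1.
For the base case m = 1: A(1) = 54, and the closed form gives 54. They agree.
For the inductive step, assume it holds for an arbitrary j ≥ 1, so A(j) = 3(j + 3)! - 18.
Then A(j+1) = A(j) + (3(j + 3)(j + 3)!) = (3(j + 3)! - 18) + (3(j + 3)(j + 3)!).
Simplifying, A(j+1) = 3((j+1) + 3)! - 18,
which is the closed form with m = j+1.
Hence, by induction on m, the claim holds for every m ≥ 1.

A(m) = 3(m + 3)! - 18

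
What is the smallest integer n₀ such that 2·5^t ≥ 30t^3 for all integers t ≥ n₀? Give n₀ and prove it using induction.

At t = 4: 1250 < 1920, so the inequality fails and n₀ ≥ 5. We prove 2·5^t ≥ 30t^3 for all t ≥ 5.
Base case (t = 5): 2·5^t = 6250 and 30t^3 = 3750, so 6250 ≥ 3750.
For the inductive step, assume it holds for an arbitrary m ≥ 5, so 2·5^m ≥ 30m^3.
Then 2·5^(m + 1) = 5·(2·5^m) ≥ 5·(30m^3).
Also, for m ≥ 5 we have 5·(30m^3) ≥ 30(m+1)^3, since 5 ≥ (1 + 1/m)^3 for all m ≥ 5.
Combining, 2·5^(m + 1) ≥ 30(m+1)^3.
This completes the induction.
Hence the smallest such n₀ is 5.

n₀ = 5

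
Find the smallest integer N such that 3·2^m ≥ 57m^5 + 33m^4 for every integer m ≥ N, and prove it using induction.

At m = 28: 805306368 < 1001274624, so the inequality fails and N ≥ 29. We prove 3·2^m ≥ 57m^5 + 33m^4 for all m ≥ 29.
When m = 29: 3·2^m = 1610612736 and 57m^5 + 33m^4 = 1192475766, so 1610612736 ≥ 1192475766.
Suppose the result is true for m = j, so 3·2^j ≥ 57j^5 + 33j^4.
Then 3·2^(j + 1) = 2·(3·2^j) ≥ 2·(57j^5 + 33j^4).
Also, for j ≥ 29 we have 2·(57j^5 + 33j^4) ≥ 57(j+1)^5 + 33(j+1)^4, since 2·(57j^5 + 33j^4) − (57(j+1)^5 + 33(j+1)^4) = 57j^5 - 252j^4 - 702j^3 - 768j^2 - 417j - 90, which is nonnegative for all j ≥ 29.
Combining, 3·2^(j + 1) ≥ 57(j+1)^5 + 33(j+1)^4.
By induction, the statement is established for all m ≥ 29.
Hence the smallest such N is 29.

N = 29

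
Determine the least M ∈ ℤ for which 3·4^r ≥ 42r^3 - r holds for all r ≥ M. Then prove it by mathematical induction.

M = 6

At r = 5: 3072 < 5245, so the inequality fails and M ≥ 6. We prove 3·4^r ≥ 42r^3 - r for all r ≥ 6.
Base step (r = 6): 3·4^r = 12288 and 42r^3 - r = 9066, so 12288 ≥ 9066.
Suppose the result is true for r = p, so 3·4^p ≥ 42p^3 - p.
Then 3·4^(p + 1) = 4·(3·4^p) ≥ 4·(42p^3 - p).
Also, for p ≥ 6 we have 4·(42p^3 - p) ≥ 42(p+1)^3 - (p+1), since 4·(42p^3 - p) − (42(p+1)^3 - (p+1)) = 126p^3 - 126p^2 - 129p - 41, which is nonnegative for all p ≥ 6.
Combining, 3·4^(p + 1) ≥ 42(p+1)^3 - (p+1).
This completes the induction.
Hence the smallest such M is 6.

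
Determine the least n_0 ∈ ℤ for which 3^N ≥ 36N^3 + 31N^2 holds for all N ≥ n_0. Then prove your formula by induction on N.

n_0 = 10

At N = 9: 19683 < 28755, so the inequality fails and n_0 ≥ 10. We prove 3^N ≥ 36N^3 + 31N^2 for all N ≥ 10.
Base case (N = 10): 3^N = 59049 and 36N^3 + 31N^2 = 39100, so 59049 ≥ 39100.
Suppose the result is true for N = r, so 3^r ≥ 36r^3 + 31r^2.
Then 3^(r + 1) = 3·(3^r) ≥ 3·(36r^3 + 31r^2).
Also, for r ≥ 10 we have 3·(36r^3 + 31r^2) ≥ 36(r+1)^3 + 31(r+1)^2, since 3·(36r^3 + 31r^2) − (36(r+1)^3 + 31(r+1)^2) = 72r^3 - 46r^2 - 170r - 67, which is nonnegative for all r ≥ 10.
Combining, 3^(r + 1) ≥ 36(r+1)^3 + 31(r+1)^2.
By the principle of mathematical induction, the result holds for all N ≥ 10.
Hence the smallest such n_0 is 10.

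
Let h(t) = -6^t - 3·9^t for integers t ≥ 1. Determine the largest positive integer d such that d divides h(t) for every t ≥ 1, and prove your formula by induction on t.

Computing the first values: h(1) = -33 and h(2) = -279; gcd(-33, -279) = 3, so d ≤ 3.
We prove 3 | -6^t - 3·9^t for all t ≥ 1 by induction on t.
Base case (t = 1): h(1) = -33 = 3·(-11), so 3 | h(1).
Inductive step: suppose the statement holds for some i ≥ 1, i.e. 3 | h(i). Then
h(i+1) − 9·h(i) = (-6^(i+1) - 3·9^(i+1)) − 9·(-6^i - 3·9^i) = (-1)·6^i·(6 − 9) = (3)·6^i. Since 3 | h(i) by the inductive hypothesis, 3 | 9·h(i); and 3 | 3 since 3 = 3·1. Therefore 3 | h(i+1).
By induction, the statement is established for all t ≥ 1.
Therefore the largest such d is 3.

d = 3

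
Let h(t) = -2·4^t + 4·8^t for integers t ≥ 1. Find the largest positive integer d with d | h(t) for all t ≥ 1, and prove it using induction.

Computing the first values: h(1) = 24 and h(2) = 224; gcd(24, 224) = 8, so d ≤ 8.
We prove 8 | -2·4^t + 4·8^t for all t ≥ 1 by induction on t.
When t = 1: h(1) = 24 = 8·(3), so 8 | h(1).
For the inductive step, assume it holds for an arbitrary p ≥ 1, i.e. 8 | h(p). Then
h(p+1) − 8·h(p) = (-2·4^(p+1) + 4·8^(p+1)) − 8·(-2·4^p + 4·8^p) = (-2)·4^p·(4 − 8) = (8)·4^p. Since 8 | h(p) by the inductive hypothesis, 8 | 8·h(p); and 8 | 8 since 8 = 8·1. Therefore 8 | h(p+1).
By induction, the statement is established for all t ≥ 1.
Therefore the largest such d is 8.

d = 8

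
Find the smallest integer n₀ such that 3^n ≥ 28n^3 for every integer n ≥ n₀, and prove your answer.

n₀ = 10

At n = 9: 19683 < 20412, so the inequality fails and n₀ ≥ 10. We prove 3^n ≥ 28n^3 for all n ≥ 10.
Base step (n = 10): 3^n = 59049 and 28n^3 = 28000, so 59049 ≥ 28000.
For the inductive step, assume it holds for an arbitrary k ≥ 10, so 3^k ≥ 28k^3.
Then 3^(k + 1) = 3·(3^k) ≥ 3·(28k^3).
Also, for k ≥ 10 we have 3·(28k^3) ≥ 28(k+1)^3, since 3 ≥ (1 + 1/k)^3 for all k ≥ 10.
Combining, 3^(k + 1) ≥ 28(k+1)^3.
This completes the induction.
Hence the smallest such n₀ is 10.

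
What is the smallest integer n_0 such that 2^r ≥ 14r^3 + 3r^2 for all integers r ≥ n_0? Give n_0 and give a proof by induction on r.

n_0 = 16

At r = 15: 32768 < 47925, so the inequality fails and n_0 ≥ 16. We prove 2^r ≥ 14r^3 + 3r^2 for all r ≥ 16.
Base step (r = 16): 2^r = 65536 and 14r^3 + 3r^2 = 58112, so 65536 ≥ 58112.
For the inductive step, assume it holds for an arbitrary p ≥ 16, so 2^p ≥ 14p^3 + 3p^2.
Then 2^(p + 1) = 2·(2^p) ≥ 2·(14p^3 + 3p^2).
Also, for p ≥ 16 we have 2·(14p^3 + 3p^2) ≥ 14(p+1)^3 + 3(p+1)^2, since 2·(14p^3 + 3p^2) − (14(p+1)^3 + 3(p+1)^2) = 14p^3 - 39p^2 - 48p - 17, which is nonnegative for all p ≥ 16.
Combining, 2^(p + 1) ≥ 14(p+1)^3 + 3(p+1)^2.
By induction, the statement is established for all r ≥ 16.
Hence the smallest such n_0 is 16.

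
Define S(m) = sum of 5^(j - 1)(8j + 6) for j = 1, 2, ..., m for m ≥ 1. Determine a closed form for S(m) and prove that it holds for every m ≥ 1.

S(m) = 5^m(2m + 1) - 1

We claim S(m) = 5^m(2m + 1) - 1 for all m ≥ 1.
Base case (m = 1): S(1) = 14, and the closed form gives 14. They agree.
Inductive step: assume the claim holds for m = j, so S(j) = 5^j(2j + 1) - 1.
Then S(j+1) = S(j) + (5^j(8j + 14)) = (5^j(2j + 1) - 1) + (5^j(8j + 14)).
Simplifying, S(j+1) = 10·5^j·j + 15·5^j - 1 = 5^(j+1)(2(j+1) + 1) - 1,
which is the closed form with m = j+1.
This completes the induction.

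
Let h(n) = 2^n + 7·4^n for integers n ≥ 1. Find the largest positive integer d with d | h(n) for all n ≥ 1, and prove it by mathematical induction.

d = 2

Computing the first values: h(1) = 30 and h(2) = 116; gcd(30, 116) = 2, so d ≤ 2.
We prove 2 | 2^n + 7·4^n for all n ≥ 1 by induction on n.
When n = 1: h(1) = 30 = 2·(15), so 2 | h(1).
For the inductive step, assume it holds for an arbitrary i ≥ 1, i.e. 2 | h(i). Then
h(i+1) − 4·h(i) = (2^(i+1) + 7·4^(i+1)) − 4·(2^i + 7·4^i) = (1)·2^i·(2 − 4) = (-2)·2^i. Since 2 | h(i) by the inductive hypothesis, 2 | 4·h(i); and 2 | -2 since -2 = 2·-1. Therefore 2 | h(i+1).
This completes the induction.
Therefore the largest such d is 2.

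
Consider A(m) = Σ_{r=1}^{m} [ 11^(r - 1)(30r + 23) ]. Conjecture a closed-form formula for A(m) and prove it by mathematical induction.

A(m) = 11^m(3m + 2) - 2

We claim A(m) = 11^m(3m + 2) - 2 for all m ≥ 1.
Base step (m = 1): A(1) = 53, and the closed form gives 53. They agree.
For the inductive step, assume it holds for an arbitrary r ≥ 1, so A(r) = 11^r(3r + 2) - 2.
Then A(r+1) = A(r) + (11^r(30r + 53)) = (11^r(3r + 2) - 2) + (11^r(30r + 53)).
Simplifying, A(r+1) = 33·11^r·r + 55·11^r - 2 = 11^(r+1)(3(r+1) + 2) - 2,
which is the closed form with m = r+1.
Hence, by induction on m, the claim holds for every m ≥ 1.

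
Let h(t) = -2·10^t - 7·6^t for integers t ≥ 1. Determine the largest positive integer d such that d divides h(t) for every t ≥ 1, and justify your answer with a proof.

d = 2

Computing the first values: h(1) = -62 and h(2) = -452; gcd(-62, -452) = 2, so d ≤ 2.
We prove 2 | -2·10^t - 7·6^t for all t ≥ 1 by induction on t.
Base case (t = 1): h(1) = -62 = 2·(-31), so 2 | h(1).
For the inductive step, assume it holds for an arbitrary j ≥ 1, i.e. 2 | h(j). Then
h(j+1) − 10·h(j) = (-2·10^(j+1) - 7·6^(j+1)) − 10·(-2·10^j - 7·6^j) = (-7)·6^j·(6 − 10) = (28)·6^j. Since 2 | h(j) by the inductive hypothesis, 2 | 10·h(j); and 2 | 28 since 28 = 2·14. Therefore 2 | h(j+1).
Hence, by induction on t, the claim holds for every t ≥ 1.
Therefore the largest such d is 2.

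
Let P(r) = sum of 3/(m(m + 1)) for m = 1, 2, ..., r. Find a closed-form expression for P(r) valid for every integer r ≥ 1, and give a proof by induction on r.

P(r) = 3r/(r + 1)

We claim P(r) = 3r/(r + 1) for all r ≥ 1.
Base step (r = 1): P(1) = 3/2, and the closed form gives 3/2. They agree.
Inductive step: assume the claim holds for r = m, so P(m) = 3m/(m + 1).
Then P(m+1) = P(m) + (3/((m + 1)(m + 2))) = (3m/(m + 1)) + (3/((m + 1)(m + 2))).
Simplifying, P(m+1) = 3(m + 1)/(m + 2) = 3(m+1)/((m+1) + 1),
which is the closed form with r = m+1.
This completes the induction.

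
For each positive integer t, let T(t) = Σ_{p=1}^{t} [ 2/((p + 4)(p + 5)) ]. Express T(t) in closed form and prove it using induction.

T(t) = 2t/(5(t + 5))

We claim T(t) = 2t/(5(t + 5)) for all t ≥ 1.
Base case (t = 1): T(1) = 1/15, and the closed form gives 1/15. They agree.
Suppose the result is true for t = p, so T(p) = 2p/(5(p + 5)).
Then T(p+1) = T(p) + (2/((p + 5)(p + 6))) = (2p/(5(p + 5))) + (2/((p + 5)(p + 6))).
Simplifying, T(p+1) = 2(p + 1)/(5(p + 6)) = 2(p+1)/(5((p+1) + 5)),
which is the closed form with t = p+1.
By the principle of mathematical induction, the result holds for all t ≥ 1.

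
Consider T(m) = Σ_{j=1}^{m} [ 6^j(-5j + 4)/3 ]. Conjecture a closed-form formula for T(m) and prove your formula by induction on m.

We claim T(m) = 2·6^m(-m + 1) - 2 for all m ≥ 1.
Base case (m = 1): T(1) = -2, and the closed form gives -2. They agree.
For the inductive step, assume it holds for an arbitrary j ≥ 1, so T(j) = 2·6^j(-j + 1) - 2.
Then T(j+1) = T(j) + (6^j(-10j - 2)) = (2·6^j(-j + 1) - 2) + (6^j(-10j - 2)).
Simplifying, T(j+1) = -12·6^j·j - 2 = 2·6^(j+1)(-(j+1) + 1) - 2,
which is the closed form with m = j+1.
By induction, the statement is established for all m ≥ 1.

T(m) = 2·6^m(-m + 1) - 2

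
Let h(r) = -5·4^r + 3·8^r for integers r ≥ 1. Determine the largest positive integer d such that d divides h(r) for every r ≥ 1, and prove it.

d = 4

Computing the first values: h(1) = 4 and h(2) = 112; gcd(4, 112) = 4, so d ≤ 4.
We prove 4 | -5·4^r + 3·8^r for all r ≥ 1 by induction on r.
Base step (r = 1): h(1) = 4 = 4·(1), so 4 | h(1).
Suppose the result is true for r = m, i.e. 4 | h(m). Then
h(m+1) − 8·h(m) = (-5·4^(m+1) + 3·8^(m+1)) − 8·(-5·4^m + 3·8^m) = (-5)·4^m·(4 − 8) = (20)·4^m. Since 4 | h(m) by the inductive hypothesis, 4 | 8·h(m); and 4 | 20 since 20 = 4·5. Therefore 4 | h(m+1).
This completes the induction.
Therefore the largest such d is 4.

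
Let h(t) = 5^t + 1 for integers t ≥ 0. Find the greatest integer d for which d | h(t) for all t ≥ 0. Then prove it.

Computing the first values: h(0) = 2 and h(1) = 6; gcd(2, 6) = 2, so d ≤ 2.
We prove 2 | 5^t + 1 for all t ≥ 0 by induction on t.
For the base case t = 0: h(0) = 2 = 2·(1), so 2 | h(0).
Inductive step: assume the claim holds for t = m, i.e. 2 | h(m). Then
h(m+1) = 5^(m+1) + 1 = 5·(5^m + 1) - 4 = 5·h(m) - 4. The first term is divisible by 2 by the inductive hypothesis, and -4 is divisible by 2. Hence 2 | h(m+1).
This completes the induction.
Therefore the largest such d is 2.

d = 2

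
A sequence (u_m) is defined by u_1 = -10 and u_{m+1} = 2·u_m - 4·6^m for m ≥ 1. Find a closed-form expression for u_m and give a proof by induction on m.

Computing the first terms: u_1 = -10, u_2 = -44, u_3 = -232. This suggests u_m = -2^(m + 1) - 6^m.
Base step (m = 1): the formula gives -10 = -10 = u_1.
Inductive step: assume the claim holds for m = r, so u_r = -2^(r + 1) - 6^r.
Then u_{r+1} = 2·u_r - 4·6^r = 2·(-2^(r + 1) - 6^r) - 4·6^r = -2^(r + 2) - 6^(r + 1) = -2^((r+1) + 1) - 6^(r+1),
which is the claimed formula at m = r+1.
Hence, by induction on m, the claim holds for every m ≥ 1.

u_m = -2^(m + 1) - 6^m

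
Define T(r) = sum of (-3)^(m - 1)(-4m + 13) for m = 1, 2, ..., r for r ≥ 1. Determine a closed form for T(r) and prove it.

We claim T(r) = (-3)^r(r - 3) + 3 for all r ≥ 1.
Base case (r = 1): T(1) = 9, and the closed form gives 9. They agree.
For the inductive step, assume it holds for an arbitrary m ≥ 1, so T(m) = (-3)^m(m - 3) + 3.
Then T(m+1) = T(m) + ((-3)^m(-4m + 9)) = ((-3)^m(m - 3) + 3) + ((-3)^m(-4m + 9)).
Simplifying, T(m+1) = -3(-3)^m·m + 6(-3)^m + 3 = (-3)^(m+1)((m+1) - 3) + 3,
which is the closed form with r = m+1.
By induction, the statement is established for all r ≥ 1.

T(r) = (-3)^r(r - 3) + 3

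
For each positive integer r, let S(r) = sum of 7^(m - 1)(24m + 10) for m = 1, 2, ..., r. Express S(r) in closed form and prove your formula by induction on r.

We claim S(r) = 7^r(4r + 1) - 1 for all r ≥ 1.
Base step (r = 1): S(1) = 34, and the closed form gives 34. They agree.
Suppose the result is true for r = m, so S(m) = 7^m(4m + 1) - 1.
Then S(m+1) = S(m) + (7^m(24m + 34)) = (7^m(4m + 1) - 1) + (7^m(24m + 34)).
Simplifying, S(m+1) = 28·7^m·m + 35·7^m - 1 = 7^(m+1)(4(m+1) + 1) - 1,
which is the closed form with r = m+1.
By induction, the statement is established for all r ≥ 1.

S(r) = 7^r(4r + 1) - 1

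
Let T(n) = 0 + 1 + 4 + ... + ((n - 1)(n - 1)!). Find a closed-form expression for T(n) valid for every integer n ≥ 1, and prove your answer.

T(n) = n! - 1

We claim T(n) = n! - 1 for all n ≥ 1.
For the base case n = 1: T(1) = 0, and the closed form gives 0. They agree.
Suppose the result is true for n = j, so T(j) = j! - 1.
Then T(j+1) = T(j) + (j·j!) = (j! - 1) + (j·j!).
Simplifying, T(j+1) = (j+1)! - 1,
which is the closed form with n = j+1.
This completes the induction.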